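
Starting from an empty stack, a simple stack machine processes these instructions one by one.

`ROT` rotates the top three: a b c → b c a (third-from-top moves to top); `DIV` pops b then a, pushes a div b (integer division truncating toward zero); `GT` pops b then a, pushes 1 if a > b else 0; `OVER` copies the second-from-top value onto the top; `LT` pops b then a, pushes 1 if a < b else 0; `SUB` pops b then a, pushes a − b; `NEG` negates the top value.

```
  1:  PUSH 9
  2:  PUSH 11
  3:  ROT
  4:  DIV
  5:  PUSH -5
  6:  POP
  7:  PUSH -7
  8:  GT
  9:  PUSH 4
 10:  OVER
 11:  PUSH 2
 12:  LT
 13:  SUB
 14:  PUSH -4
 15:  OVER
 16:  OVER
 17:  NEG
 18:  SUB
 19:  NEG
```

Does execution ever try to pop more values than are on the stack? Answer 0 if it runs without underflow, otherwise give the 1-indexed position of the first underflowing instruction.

PUSH 9  -> [9]
PUSH 11 -> [9, 11]
ROT  — needs 3 operands, stack has 2 → underflow

3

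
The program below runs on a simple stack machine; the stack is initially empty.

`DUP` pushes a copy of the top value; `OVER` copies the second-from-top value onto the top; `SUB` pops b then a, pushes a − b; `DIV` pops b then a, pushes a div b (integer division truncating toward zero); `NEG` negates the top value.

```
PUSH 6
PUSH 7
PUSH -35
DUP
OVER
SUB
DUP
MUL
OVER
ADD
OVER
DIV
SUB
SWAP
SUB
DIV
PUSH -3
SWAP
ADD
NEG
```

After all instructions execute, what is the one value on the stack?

3

PUSH 6   : [6]
PUSH 7   : [6, 7]
PUSH -35 : [6, 7, -35]
DUP      : [6, 7, -35, -35]
OVER     : [6, 7, -35, -35, -35]
SUB      : [6, 7, -35, 0]
DUP      : [6, 7, -35, 0, 0]
MUL      : [6, 7, -35, 0]
OVER     : [6, 7, -35, 0, -35]
ADD      : [6, 7, -35, -35]
OVER     : [6, 7, -35, -35, -35]
DIV      : [6, 7, -35, 1]
SUB      : [6, 7, -36]
SWAP     : [6, -36, 7]
SUB      : [6, -43]
DIV      : [0]
PUSH -3  : [0, -3]
SWAP     : [-3, 0]
ADD      : [-3]
NEG      : [3]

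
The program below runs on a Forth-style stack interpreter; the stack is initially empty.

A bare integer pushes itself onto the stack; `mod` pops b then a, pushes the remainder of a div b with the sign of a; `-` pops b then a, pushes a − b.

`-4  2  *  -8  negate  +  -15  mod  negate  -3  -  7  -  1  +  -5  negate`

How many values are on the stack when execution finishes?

-4     → [-4]
2      → [-4, 2]
*      → [-8]
-8     → [-8, -8]
negate → [-8, 8]
+      → [0]
-15    → [0, -15]
mod    → [0]
negate → [0]
-3     → [0, -3]
-      → [3]
7      → [3, 7]
-      → [-4]
1      → [-4, 1]
+      → [-3]
-5     → [-3, -5]
negate → [-3, 5]

2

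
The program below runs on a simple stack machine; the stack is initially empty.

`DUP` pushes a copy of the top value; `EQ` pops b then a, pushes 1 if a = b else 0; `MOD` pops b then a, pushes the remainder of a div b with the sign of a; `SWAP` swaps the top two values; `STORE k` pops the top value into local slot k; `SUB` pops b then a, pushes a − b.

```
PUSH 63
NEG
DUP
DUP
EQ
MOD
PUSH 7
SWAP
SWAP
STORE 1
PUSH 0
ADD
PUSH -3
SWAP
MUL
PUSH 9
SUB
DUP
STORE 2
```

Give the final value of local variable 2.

PUSH 63 → [63]
NEG     → [-63]
DUP     → [-63, -63]
DUP     → [-63, -63, -63]
EQ      → [-63, 1]
MOD     → [0]
PUSH 7  → [0, 7]
SWAP    → [7, 0]
SWAP    → [0, 7]
STORE 1 → [0]
PUSH 0  → [0, 0]
ADD     → [0]
PUSH -3 → [0, -3]
SWAP    → [-3, 0]
MUL     → [0]
PUSH 9  → [0, 9]
SUB     → [-9]
DUP     → [-9, -9]
STORE 2 → [-9]

-9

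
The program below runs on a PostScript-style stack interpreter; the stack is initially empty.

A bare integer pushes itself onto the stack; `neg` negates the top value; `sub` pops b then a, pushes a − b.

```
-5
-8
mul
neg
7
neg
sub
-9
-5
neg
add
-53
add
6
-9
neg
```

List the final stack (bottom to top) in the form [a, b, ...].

[-33, -57, 6, 9]

-5  → -5
-8  → -5 -8
mul → 40
neg → -40
7   → -40 7
neg → -40 -7
sub → -33
-9  → -33 -9
-5  → -33 -9 -5
neg → -33 -9 5
add → -33 -4
-53 → -33 -4 -53
add → -33 -57
6   → -33 -57 6
-9  → -33 -57 6 -9
neg → -33 -57 6 9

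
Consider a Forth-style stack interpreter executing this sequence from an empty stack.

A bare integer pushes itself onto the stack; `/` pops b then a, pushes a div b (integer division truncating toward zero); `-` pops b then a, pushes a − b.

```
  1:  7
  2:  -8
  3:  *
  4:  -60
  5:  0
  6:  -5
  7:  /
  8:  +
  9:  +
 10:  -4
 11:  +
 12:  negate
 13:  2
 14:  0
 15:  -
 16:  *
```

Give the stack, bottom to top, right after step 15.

7      → 7
-8     → 7 -8
*      → -56
-60    → -56 -60
0      → -56 -60 0
-5     → -56 -60 0 -5
/      → -56 -60 0
+      → -56 -60
+      → -116
-4     → -116 -4
+      → -120
negate → 120
2      → 120 2
0      → 120 2 0
-      → 120 2

[120, 2]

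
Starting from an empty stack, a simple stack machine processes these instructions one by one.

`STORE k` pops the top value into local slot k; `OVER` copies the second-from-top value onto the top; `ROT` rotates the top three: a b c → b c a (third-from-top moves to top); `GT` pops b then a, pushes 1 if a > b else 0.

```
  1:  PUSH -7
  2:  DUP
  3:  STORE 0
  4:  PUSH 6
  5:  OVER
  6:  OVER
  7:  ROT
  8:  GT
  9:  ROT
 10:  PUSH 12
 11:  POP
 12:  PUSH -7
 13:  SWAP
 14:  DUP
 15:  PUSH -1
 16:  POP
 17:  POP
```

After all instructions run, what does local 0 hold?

PUSH -7  -7
DUP      -7 -7
STORE 0  -7
PUSH 6   -7 6
OVER     -7 6 -7
OVER     -7 6 -7 6
ROT      -7 -7 6 6
GT       -7 -7 0
ROT      -7 0 -7
PUSH 12  -7 0 -7 12
POP      -7 0 -7
PUSH -7  -7 0 -7 -7
SWAP     -7 0 -7 -7
DUP      -7 0 -7 -7 -7
PUSH -1  -7 0 -7 -7 -7 -1
POP      -7 0 -7 -7 -7
POP      -7 0 -7 -7

-7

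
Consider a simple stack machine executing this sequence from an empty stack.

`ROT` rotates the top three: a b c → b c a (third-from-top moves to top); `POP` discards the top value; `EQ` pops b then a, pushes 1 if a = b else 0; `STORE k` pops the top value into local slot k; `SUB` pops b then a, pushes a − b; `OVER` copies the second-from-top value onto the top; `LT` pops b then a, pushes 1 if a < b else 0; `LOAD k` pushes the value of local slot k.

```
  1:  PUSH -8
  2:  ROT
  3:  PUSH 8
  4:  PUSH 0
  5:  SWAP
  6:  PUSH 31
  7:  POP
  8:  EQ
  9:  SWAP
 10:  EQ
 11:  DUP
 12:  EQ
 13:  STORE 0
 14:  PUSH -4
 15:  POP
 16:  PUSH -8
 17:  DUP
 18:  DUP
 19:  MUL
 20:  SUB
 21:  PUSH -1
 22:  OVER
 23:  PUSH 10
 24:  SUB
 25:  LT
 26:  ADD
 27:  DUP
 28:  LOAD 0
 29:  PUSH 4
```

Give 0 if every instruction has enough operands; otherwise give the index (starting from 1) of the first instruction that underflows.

2

PUSH -8 -> -8
ROT  — needs 3 operands, stack has 1 → underflow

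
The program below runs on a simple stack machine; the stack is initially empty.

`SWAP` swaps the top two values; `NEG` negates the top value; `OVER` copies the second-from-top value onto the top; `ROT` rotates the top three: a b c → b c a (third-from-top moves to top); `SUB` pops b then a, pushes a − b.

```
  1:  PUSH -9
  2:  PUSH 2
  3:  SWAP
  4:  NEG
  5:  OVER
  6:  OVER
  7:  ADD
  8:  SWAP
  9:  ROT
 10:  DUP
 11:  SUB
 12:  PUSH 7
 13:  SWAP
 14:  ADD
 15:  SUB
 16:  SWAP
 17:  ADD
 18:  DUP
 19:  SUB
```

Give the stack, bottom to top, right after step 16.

PUSH -9 → [-9]
PUSH 2  → [-9, 2]
SWAP    → [2, -9]
NEG     → [2, 9]
OVER    → [2, 9, 2]
OVER    → [2, 9, 2, 9]
ADD     → [2, 9, 11]
SWAP    → [2, 11, 9]
ROT     → [11, 9, 2]
DUP     → [11, 9, 2, 2]
SUB     → [11, 9, 0]
PUSH 7  → [11, 9, 0, 7]
SWAP    → [11, 9, 7, 0]
ADD     → [11, 9, 7]
SUB     → [11, 2]
SWAP    → [2, 11]

[2, 11]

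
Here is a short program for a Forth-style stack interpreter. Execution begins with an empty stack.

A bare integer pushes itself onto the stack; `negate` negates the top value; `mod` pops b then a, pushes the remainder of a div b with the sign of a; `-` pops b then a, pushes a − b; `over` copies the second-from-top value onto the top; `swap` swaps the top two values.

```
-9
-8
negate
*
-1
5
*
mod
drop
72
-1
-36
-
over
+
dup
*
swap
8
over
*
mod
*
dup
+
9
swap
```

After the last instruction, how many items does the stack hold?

2

-9      [-9]
-8      [-9, -8]
negate  [-9, 8]
*       [-72]
-1      [-72, -1]
5       [-72, -1, 5]
*       [-72, -5]
mod     [-2]
drop    []
72      [72]
-1      [72, -1]
-36     [72, -1, -36]
-       [72, 35]
over    [72, 35, 72]
+       [72, 107]
dup     [72, 107, 107]
*       [72, 11449]
swap    [11449, 72]
8       [11449, 72, 8]
over    [11449, 72, 8, 72]
*       [11449, 72, 576]
mod     [11449, 72]
*       [824328]
dup     [824328, 824328]
+       [1648656]
9       [1648656, 9]
swap    [9, 1648656]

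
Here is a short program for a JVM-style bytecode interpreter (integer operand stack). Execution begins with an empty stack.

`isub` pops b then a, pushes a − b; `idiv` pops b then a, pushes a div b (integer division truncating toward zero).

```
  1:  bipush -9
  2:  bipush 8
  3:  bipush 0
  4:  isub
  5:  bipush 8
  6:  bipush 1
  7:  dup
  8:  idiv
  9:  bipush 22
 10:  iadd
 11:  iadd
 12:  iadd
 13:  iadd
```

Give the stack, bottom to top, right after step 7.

[-9, 8, 8, 1, 1]

bipush -9  [-9]
bipush 8   [-9, 8]
bipush 0   [-9, 8, 0]
isub       [-9, 8]
bipush 8   [-9, 8, 8]
bipush 1   [-9, 8, 8, 1]
dup        [-9, 8, 8, 1, 1]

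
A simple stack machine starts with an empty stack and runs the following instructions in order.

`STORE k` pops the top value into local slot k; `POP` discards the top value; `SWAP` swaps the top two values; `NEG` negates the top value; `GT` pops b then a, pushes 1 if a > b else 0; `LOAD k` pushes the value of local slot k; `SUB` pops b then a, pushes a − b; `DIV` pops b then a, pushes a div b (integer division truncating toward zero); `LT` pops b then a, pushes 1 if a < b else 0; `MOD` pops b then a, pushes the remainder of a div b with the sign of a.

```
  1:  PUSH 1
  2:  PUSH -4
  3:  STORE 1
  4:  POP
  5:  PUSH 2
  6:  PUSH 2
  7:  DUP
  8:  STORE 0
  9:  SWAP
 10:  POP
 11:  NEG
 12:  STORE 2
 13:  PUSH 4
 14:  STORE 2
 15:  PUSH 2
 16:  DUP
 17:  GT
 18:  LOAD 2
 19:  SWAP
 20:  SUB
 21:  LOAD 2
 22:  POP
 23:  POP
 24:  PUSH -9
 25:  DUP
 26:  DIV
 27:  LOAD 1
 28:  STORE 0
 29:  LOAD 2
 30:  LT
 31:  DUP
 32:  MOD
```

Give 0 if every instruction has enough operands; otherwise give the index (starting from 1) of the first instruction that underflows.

PUSH 1  -> [1]
PUSH -4 -> [1, -4]
STORE 1 -> [1]
POP     -> []
PUSH 2  -> [2]
PUSH 2  -> [2, 2]
DUP     -> [2, 2, 2]
STORE 0 -> [2, 2]
SWAP    -> [2, 2]
POP     -> [2]
NEG     -> [-2]
STORE 2 -> []
PUSH 4  -> [4]
STORE 2 -> []
PUSH 2  -> [2]
DUP     -> [2, 2]
GT      -> [0]
LOAD 2  -> [0, 4]
SWAP    -> [4, 0]
SUB     -> [4]
LOAD 2  -> [4, 4]
POP     -> [4]
POP     -> []
PUSH -9 -> [-9]
DUP     -> [-9, -9]
DIV     -> [1]
LOAD 1  -> [1, -4]
STORE 0 -> [1]
LOAD 2  -> [1, 4]
LT      -> [1]
DUP     -> [1, 1]
MOD     -> [0]

0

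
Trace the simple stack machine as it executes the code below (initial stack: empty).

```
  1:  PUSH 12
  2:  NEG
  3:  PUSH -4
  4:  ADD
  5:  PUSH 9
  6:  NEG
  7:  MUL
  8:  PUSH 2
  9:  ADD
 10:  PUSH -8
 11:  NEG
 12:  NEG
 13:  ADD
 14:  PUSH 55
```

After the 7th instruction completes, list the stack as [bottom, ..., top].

[144]

PUSH 12 -> 12
NEG     -> -12
PUSH -4 -> -12 -4
ADD     -> -16
PUSH 9  -> -16 9
NEG     -> -16 -9
MUL     -> 144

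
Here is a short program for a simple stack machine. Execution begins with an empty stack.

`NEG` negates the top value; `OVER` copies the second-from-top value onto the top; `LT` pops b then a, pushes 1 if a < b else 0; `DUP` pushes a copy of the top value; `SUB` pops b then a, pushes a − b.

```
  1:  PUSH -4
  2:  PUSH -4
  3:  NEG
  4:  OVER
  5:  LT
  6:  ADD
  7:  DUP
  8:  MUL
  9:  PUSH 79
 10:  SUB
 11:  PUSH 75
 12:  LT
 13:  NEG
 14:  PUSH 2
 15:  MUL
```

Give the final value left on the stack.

-2

PUSH -4 : -4
PUSH -4 : -4 -4
NEG     : -4 4
OVER    : -4 4 -4
LT      : -4 0
ADD     : -4
DUP     : -4 -4
MUL     : 16
PUSH 79 : 16 79
SUB     : -63
PUSH 75 : -63 75
LT      : 1
NEG     : -1
PUSH 2  : -1 2
MUL     : -2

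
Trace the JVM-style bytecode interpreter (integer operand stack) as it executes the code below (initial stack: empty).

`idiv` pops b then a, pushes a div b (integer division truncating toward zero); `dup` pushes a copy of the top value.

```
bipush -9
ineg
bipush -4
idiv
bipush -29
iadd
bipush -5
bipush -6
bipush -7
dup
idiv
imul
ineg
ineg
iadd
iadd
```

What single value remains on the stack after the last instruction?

bipush -9  -> -9
ineg       -> 9
bipush -4  -> 9 -4
idiv       -> -2
bipush -29 -> -2 -29
iadd       -> -31
bipush -5  -> -31 -5
bipush -6  -> -31 -5 -6
bipush -7  -> -31 -5 -6 -7
dup        -> -31 -5 -6 -7 -7
idiv       -> -31 -5 -6 1
imul       -> -31 -5 -6
ineg       -> -31 -5 6
ineg       -> -31 -5 -6
iadd       -> -31 -11
iadd       -> -42

-42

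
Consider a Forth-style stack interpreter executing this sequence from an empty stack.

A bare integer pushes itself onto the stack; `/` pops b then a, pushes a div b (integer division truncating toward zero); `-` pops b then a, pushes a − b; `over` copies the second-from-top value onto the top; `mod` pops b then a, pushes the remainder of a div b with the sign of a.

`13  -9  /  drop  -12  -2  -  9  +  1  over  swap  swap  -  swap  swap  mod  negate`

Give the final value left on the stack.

1

13     -> [13]
-9     -> [13, -9]
/      -> [-1]
drop   -> []
-12    -> [-12]
-2     -> [-12, -2]
-      -> [-10]
9      -> [-10, 9]
+      -> [-1]
1      -> [-1, 1]
over   -> [-1, 1, -1]
swap   -> [-1, -1, 1]
swap   -> [-1, 1, -1]
-      -> [-1, 2]
swap   -> [2, -1]
swap   -> [-1, 2]
mod    -> [-1]
negate -> [1]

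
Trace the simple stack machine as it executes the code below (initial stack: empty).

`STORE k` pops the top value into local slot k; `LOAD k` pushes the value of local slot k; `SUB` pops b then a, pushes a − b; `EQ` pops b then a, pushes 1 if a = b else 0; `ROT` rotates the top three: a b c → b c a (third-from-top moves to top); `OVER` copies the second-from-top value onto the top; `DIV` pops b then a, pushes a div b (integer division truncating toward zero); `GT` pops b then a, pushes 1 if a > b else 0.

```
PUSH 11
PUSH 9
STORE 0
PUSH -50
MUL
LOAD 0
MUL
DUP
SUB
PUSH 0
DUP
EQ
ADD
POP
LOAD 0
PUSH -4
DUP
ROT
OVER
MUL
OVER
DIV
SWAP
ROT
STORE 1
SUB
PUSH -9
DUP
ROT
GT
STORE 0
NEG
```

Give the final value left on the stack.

PUSH 11  → [11]
PUSH 9   → [11, 9]
STORE 0  → [11]
PUSH -50 → [11, -50]
MUL      → [-550]
LOAD 0   → [-550, 9]
MUL      → [-4950]
DUP      → [-4950, -4950]
SUB      → [0]
PUSH 0   → [0, 0]
DUP      → [0, 0, 0]
EQ       → [0, 1]
ADD      → [1]
POP      → []
LOAD 0   → [9]
PUSH -4  → [9, -4]
DUP      → [9, -4, -4]
ROT      → [-4, -4, 9]
OVER     → [-4, -4, 9, -4]
MUL      → [-4, -4, -36]
OVER     → [-4, -4, -36, -4]
DIV      → [-4, -4, 9]
SWAP     → [-4, 9, -4]
ROT      → [9, -4, -4]
STORE 1  → [9, -4]
SUB      → [13]
PUSH -9  → [13, -9]
DUP      → [13, -9, -9]
ROT      → [-9, -9, 13]
GT       → [-9, 0]
STORE 0  → [-9]
NEG      → [9]

9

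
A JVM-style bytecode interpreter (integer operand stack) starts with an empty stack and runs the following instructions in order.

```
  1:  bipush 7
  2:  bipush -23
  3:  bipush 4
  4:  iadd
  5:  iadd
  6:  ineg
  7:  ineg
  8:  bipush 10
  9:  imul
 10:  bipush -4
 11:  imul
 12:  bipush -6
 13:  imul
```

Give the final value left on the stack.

-2880

bipush 7   → 7
bipush -23 → 7 -23
bipush 4   → 7 -23 4
iadd       → 7 -19
iadd       → -12
ineg       → 12
ineg       → -12
bipush 10  → -12 10
imul       → -120
bipush -4  → -120 -4
imul       → 480
bipush -6  → 480 -6
imul       → -2880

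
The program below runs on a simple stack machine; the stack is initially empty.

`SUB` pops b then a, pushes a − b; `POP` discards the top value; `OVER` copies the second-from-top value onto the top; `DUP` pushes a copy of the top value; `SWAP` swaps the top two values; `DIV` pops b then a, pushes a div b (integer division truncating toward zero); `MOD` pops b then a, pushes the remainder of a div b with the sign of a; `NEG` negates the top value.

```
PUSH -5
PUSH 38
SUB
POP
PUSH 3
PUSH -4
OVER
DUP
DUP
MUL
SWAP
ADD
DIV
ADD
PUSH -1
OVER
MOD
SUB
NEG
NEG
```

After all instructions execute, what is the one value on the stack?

PUSH -5 : -5
PUSH 38 : -5 38
SUB     : -43
POP     : (empty)
PUSH 3  : 3
PUSH -4 : 3 -4
OVER    : 3 -4 3
DUP     : 3 -4 3 3
DUP     : 3 -4 3 3 3
MUL     : 3 -4 3 9
SWAP    : 3 -4 9 3
ADD     : 3 -4 12
DIV     : 3 0
ADD     : 3
PUSH -1 : 3 -1
OVER    : 3 -1 3
MOD     : 3 -1
SUB     : 4
NEG     : -4
NEG     : 4

4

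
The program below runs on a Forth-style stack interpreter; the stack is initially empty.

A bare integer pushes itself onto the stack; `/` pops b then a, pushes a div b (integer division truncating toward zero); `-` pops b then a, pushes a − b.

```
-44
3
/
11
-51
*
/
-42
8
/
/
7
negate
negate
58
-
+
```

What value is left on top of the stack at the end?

-51

-44     -44
3       -44 3
/       -14
11      -14 11
-51     -14 11 -51
*       -14 -561
/       0
-42     0 -42
8       0 -42 8
/       0 -5
/       0
7       0 7
negate  0 -7
negate  0 7
58      0 7 58
-       0 -51
+       -51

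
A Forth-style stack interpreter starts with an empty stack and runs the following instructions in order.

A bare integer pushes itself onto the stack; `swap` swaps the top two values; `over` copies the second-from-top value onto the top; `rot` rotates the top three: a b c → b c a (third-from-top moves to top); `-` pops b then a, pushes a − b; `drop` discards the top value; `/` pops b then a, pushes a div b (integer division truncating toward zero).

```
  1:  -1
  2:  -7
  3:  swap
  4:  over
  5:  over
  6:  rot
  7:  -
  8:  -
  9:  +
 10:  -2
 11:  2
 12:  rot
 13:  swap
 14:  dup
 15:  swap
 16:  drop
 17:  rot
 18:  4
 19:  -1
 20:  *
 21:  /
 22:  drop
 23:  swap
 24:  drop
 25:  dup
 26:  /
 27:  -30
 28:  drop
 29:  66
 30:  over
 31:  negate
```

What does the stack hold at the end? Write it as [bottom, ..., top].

[1, 66, -1]

-1      [-1]
-7      [-1, -7]
swap    [-7, -1]
over    [-7, -1, -7]
over    [-7, -1, -7, -1]
rot     [-7, -7, -1, -1]
-       [-7, -7, 0]
-       [-7, -7]
+       [-14]
-2      [-14, -2]
2       [-14, -2, 2]
rot     [-2, 2, -14]
swap    [-2, -14, 2]
dup     [-2, -14, 2, 2]
swap    [-2, -14, 2, 2]
drop    [-2, -14, 2]
rot     [-14, 2, -2]
4       [-14, 2, -2, 4]
-1      [-14, 2, -2, 4, -1]
*       [-14, 2, -2, -4]
/       [-14, 2, 0]
drop    [-14, 2]
swap    [2, -14]
drop    [2]
dup     [2, 2]
/       [1]
-30     [1, -30]
drop    [1]
66      [1, 66]
over    [1, 66, 1]
negate  [1, 66, -1]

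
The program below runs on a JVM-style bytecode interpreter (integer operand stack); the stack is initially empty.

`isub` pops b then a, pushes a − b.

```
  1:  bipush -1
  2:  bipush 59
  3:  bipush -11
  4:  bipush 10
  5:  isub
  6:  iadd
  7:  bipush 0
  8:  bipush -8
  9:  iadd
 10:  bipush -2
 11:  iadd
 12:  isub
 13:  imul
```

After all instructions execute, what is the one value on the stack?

bipush -1  : [-1]
bipush 59  : [-1, 59]
bipush -11 : [-1, 59, -11]
bipush 10  : [-1, 59, -11, 10]
isub       : [-1, 59, -21]
iadd       : [-1, 38]
bipush 0   : [-1, 38, 0]
bipush -8  : [-1, 38, 0, -8]
iadd       : [-1, 38, -8]
bipush -2  : [-1, 38, -8, -2]
iadd       : [-1, 38, -10]
isub       : [-1, 48]
imul       : [-48]

-48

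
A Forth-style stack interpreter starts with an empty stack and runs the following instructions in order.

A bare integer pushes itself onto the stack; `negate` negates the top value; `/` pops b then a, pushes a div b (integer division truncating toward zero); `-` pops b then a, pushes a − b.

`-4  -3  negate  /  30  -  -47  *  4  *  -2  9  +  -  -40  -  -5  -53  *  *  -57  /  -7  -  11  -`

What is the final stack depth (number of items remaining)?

-4      [-4]
-3      [-4, -3]
negate  [-4, 3]
/       [-1]
30      [-1, 30]
-       [-31]
-47     [-31, -47]
*       [1457]
4       [1457, 4]
*       [5828]
-2      [5828, -2]
9       [5828, -2, 9]
+       [5828, 7]
-       [5821]
-40     [5821, -40]
-       [5861]
-5      [5861, -5]
-53     [5861, -5, -53]
*       [5861, 265]
*       [1553165]
-57     [1553165, -57]
/       [-27248]
-7      [-27248, -7]
-       [-27241]
11      [-27241, 11]
-       [-27252]

1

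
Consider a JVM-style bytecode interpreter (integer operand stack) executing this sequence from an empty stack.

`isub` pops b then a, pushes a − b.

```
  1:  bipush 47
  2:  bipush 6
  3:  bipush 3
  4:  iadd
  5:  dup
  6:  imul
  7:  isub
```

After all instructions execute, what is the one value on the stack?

bipush 47 → [47]
bipush 6  → [47, 6]
bipush 3  → [47, 6, 3]
iadd      → [47, 9]
dup       → [47, 9, 9]
imul      → [47, 81]
isub      → [-34]

-34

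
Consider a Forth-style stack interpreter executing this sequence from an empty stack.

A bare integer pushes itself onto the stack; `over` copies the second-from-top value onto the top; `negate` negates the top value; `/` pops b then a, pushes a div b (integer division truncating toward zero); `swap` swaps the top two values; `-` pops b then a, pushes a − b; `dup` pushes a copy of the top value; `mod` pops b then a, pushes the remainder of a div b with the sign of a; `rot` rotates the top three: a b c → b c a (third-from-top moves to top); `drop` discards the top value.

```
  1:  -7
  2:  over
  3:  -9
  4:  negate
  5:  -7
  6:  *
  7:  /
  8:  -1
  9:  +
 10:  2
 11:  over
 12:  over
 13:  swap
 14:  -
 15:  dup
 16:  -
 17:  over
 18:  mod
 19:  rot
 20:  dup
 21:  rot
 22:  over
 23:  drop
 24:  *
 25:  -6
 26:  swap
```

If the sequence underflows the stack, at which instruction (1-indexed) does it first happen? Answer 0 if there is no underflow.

-7 : -7
over  — needs 2 operands, stack has 1 → underflow

2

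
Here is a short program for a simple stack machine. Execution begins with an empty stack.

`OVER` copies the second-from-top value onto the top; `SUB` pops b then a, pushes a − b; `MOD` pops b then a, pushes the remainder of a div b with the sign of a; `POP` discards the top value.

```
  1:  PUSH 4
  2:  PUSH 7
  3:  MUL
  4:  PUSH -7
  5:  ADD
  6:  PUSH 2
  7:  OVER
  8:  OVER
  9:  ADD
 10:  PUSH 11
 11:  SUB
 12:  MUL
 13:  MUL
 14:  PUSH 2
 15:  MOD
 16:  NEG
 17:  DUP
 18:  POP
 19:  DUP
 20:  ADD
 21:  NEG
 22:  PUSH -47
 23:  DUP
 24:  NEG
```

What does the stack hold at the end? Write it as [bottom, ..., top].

[0, -47, 47]

PUSH 4   -> [4]
PUSH 7   -> [4, 7]
MUL      -> [28]
PUSH -7  -> [28, -7]
ADD      -> [21]
PUSH 2   -> [21, 2]
OVER     -> [21, 2, 21]
OVER     -> [21, 2, 21, 2]
ADD      -> [21, 2, 23]
PUSH 11  -> [21, 2, 23, 11]
SUB      -> [21, 2, 12]
MUL      -> [21, 24]
MUL      -> [504]
PUSH 2   -> [504, 2]
MOD      -> [0]
NEG      -> [0]
DUP      -> [0, 0]
POP      -> [0]
DUP      -> [0, 0]
ADD      -> [0]
NEG      -> [0]
PUSH -47 -> [0, -47]
DUP      -> [0, -47, -47]
NEG      -> [0, -47, 47]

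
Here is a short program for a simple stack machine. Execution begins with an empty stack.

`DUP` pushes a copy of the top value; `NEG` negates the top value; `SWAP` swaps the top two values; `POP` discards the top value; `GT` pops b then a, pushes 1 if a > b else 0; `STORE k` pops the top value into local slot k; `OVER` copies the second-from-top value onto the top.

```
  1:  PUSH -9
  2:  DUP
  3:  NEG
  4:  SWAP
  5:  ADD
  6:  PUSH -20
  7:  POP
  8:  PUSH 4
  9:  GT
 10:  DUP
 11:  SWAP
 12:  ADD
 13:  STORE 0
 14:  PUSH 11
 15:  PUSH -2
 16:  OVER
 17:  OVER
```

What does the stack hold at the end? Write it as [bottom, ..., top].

[11, -2, 11, -2]

PUSH -9   [-9]
DUP       [-9, -9]
NEG       [-9, 9]
SWAP      [9, -9]
ADD       [0]
PUSH -20  [0, -20]
POP       [0]
PUSH 4    [0, 4]
GT        [0]
DUP       [0, 0]
SWAP      [0, 0]
ADD       [0]
STORE 0   []
PUSH 11   [11]
PUSH -2   [11, -2]
OVER      [11, -2, 11]
OVER      [11, -2, 11, -2]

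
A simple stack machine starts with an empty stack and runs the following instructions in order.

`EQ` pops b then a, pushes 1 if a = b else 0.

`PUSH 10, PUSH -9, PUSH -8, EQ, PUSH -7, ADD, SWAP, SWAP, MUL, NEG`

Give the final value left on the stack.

PUSH 10 → [10]
PUSH -9 → [10, -9]
PUSH -8 → [10, -9, -8]
EQ      → [10, 0]
PUSH -7 → [10, 0, -7]
ADD     → [10, -7]
SWAP    → [-7, 10]
SWAP    → [10, -7]
MUL     → [-70]
NEG     → [70]

70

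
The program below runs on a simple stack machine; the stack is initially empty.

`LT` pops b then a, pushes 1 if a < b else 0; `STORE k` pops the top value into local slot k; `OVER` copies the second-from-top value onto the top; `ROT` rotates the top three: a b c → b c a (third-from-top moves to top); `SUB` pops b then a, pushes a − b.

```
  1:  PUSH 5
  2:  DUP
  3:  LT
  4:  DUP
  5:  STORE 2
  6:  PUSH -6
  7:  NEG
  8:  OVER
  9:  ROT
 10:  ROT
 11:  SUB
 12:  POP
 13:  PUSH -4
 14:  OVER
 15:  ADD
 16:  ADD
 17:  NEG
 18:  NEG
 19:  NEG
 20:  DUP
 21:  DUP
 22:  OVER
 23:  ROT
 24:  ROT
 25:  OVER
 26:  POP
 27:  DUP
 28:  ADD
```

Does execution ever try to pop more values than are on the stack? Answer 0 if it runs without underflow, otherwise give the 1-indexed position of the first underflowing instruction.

PUSH 5  -> [5]
DUP     -> [5, 5]
LT      -> [0]
DUP     -> [0, 0]
STORE 2 -> [0]
PUSH -6 -> [0, -6]
NEG     -> [0, 6]
OVER    -> [0, 6, 0]
ROT     -> [6, 0, 0]
ROT     -> [0, 0, 6]
SUB     -> [0, -6]
POP     -> [0]
PUSH -4 -> [0, -4]
OVER    -> [0, -4, 0]
ADD     -> [0, -4]
ADD     -> [-4]
NEG     -> [4]
NEG     -> [-4]
NEG     -> [4]
DUP     -> [4, 4]
DUP     -> [4, 4, 4]
OVER    -> [4, 4, 4, 4]
ROT     -> [4, 4, 4, 4]
ROT     -> [4, 4, 4, 4]
OVER    -> [4, 4, 4, 4, 4]
POP     -> [4, 4, 4, 4]
DUP     -> [4, 4, 4, 4, 4]
ADD     -> [4, 4, 4, 8]

0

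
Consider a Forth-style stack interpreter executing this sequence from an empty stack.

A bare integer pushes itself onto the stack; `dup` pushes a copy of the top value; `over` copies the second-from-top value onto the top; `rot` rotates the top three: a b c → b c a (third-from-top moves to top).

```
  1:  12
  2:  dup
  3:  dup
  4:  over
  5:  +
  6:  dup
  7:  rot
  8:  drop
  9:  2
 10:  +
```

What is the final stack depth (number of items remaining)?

3

12    [12]
dup   [12, 12]
dup   [12, 12, 12]
over  [12, 12, 12, 12]
+     [12, 12, 24]
dup   [12, 12, 24, 24]
rot   [12, 24, 24, 12]
drop  [12, 24, 24]
2     [12, 24, 24, 2]
+     [12, 24, 26]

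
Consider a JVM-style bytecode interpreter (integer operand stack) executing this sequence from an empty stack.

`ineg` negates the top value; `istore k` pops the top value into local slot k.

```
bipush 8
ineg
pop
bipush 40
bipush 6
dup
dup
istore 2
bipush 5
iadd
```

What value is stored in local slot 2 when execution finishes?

6

bipush 8   8
ineg       -8
pop        (empty)
bipush 40  40
bipush 6   40 6
dup        40 6 6
dup        40 6 6 6
istore 2   40 6 6
bipush 5   40 6 6 5
iadd       40 6 11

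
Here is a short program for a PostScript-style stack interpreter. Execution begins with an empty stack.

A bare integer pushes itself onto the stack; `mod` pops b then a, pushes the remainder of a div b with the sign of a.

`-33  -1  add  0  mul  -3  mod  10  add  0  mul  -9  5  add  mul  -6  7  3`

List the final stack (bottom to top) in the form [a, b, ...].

[0, -6, 7, 3]

-33 -> [-33]
-1  -> [-33, -1]
add -> [-34]
0   -> [-34, 0]
mul -> [0]
-3  -> [0, -3]
mod -> [0]
10  -> [0, 10]
add -> [10]
0   -> [10, 0]
mul -> [0]
-9  -> [0, -9]
5   -> [0, -9, 5]
add -> [0, -4]
mul -> [0]
-6  -> [0, -6]
7   -> [0, -6, 7]
3   -> [0, -6, 7, 3]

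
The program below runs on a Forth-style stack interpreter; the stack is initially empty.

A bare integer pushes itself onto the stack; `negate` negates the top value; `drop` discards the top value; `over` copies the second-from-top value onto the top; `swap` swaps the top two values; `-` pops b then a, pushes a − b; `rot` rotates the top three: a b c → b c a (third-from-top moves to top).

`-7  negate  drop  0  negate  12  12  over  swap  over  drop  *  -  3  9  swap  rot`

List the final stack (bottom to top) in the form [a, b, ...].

[0, 9, 3, -132]

-7     : [-7]
negate : [7]
drop   : []
0      : [0]
negate : [0]
12     : [0, 12]
12     : [0, 12, 12]
over   : [0, 12, 12, 12]
swap   : [0, 12, 12, 12]
over   : [0, 12, 12, 12, 12]
drop   : [0, 12, 12, 12]
*      : [0, 12, 144]
-      : [0, -132]
3      : [0, -132, 3]
9      : [0, -132, 3, 9]
swap   : [0, -132, 9, 3]
rot    : [0, 9, 3, -132]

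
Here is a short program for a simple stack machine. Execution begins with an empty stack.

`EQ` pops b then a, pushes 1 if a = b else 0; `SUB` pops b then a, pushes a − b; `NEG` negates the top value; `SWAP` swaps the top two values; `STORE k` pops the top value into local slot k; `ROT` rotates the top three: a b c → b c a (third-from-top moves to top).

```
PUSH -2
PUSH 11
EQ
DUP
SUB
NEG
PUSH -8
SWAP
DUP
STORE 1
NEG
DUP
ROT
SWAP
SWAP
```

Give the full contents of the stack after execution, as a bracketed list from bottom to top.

[0, 0, -8]

PUSH -2 → -2
PUSH 11 → -2 11
EQ      → 0
DUP     → 0 0
SUB     → 0
NEG     → 0
PUSH -8 → 0 -8
SWAP    → -8 0
DUP     → -8 0 0
STORE 1 → -8 0
NEG     → -8 0
DUP     → -8 0 0
ROT     → 0 0 -8
SWAP    → 0 -8 0
SWAP    → 0 0 -8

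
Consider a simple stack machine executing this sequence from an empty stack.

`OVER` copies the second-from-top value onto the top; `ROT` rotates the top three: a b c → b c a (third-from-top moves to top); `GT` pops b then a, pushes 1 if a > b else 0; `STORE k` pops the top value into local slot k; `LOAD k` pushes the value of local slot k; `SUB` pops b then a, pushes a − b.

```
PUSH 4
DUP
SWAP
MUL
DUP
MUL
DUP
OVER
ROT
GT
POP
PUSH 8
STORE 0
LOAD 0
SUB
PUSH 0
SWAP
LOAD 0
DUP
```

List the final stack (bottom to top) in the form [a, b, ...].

[0, 248, 8, 8]

PUSH 4   4
DUP      4 4
SWAP     4 4
MUL      16
DUP      16 16
MUL      256
DUP      256 256
OVER     256 256 256
ROT      256 256 256
GT       256 0
POP      256
PUSH 8   256 8
STORE 0  256
LOAD 0   256 8
SUB      248
PUSH 0   248 0
SWAP     0 248
LOAD 0   0 248 8
DUP      0 248 8 8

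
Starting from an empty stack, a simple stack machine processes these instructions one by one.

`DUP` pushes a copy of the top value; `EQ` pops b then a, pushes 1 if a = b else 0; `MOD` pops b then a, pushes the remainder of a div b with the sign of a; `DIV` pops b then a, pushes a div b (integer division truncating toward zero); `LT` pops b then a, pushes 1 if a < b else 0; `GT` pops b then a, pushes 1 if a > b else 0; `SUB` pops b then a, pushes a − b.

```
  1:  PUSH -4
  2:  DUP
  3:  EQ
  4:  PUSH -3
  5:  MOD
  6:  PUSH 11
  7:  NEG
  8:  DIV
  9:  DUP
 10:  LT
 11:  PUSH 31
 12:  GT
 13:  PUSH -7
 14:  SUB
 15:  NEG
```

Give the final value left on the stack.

PUSH -4  -4
DUP      -4 -4
EQ       1
PUSH -3  1 -3
MOD      1
PUSH 11  1 11
NEG      1 -11
DIV      0
DUP      0 0
LT       0
PUSH 31  0 31
GT       0
PUSH -7  0 -7
SUB      7
NEG      -7

-7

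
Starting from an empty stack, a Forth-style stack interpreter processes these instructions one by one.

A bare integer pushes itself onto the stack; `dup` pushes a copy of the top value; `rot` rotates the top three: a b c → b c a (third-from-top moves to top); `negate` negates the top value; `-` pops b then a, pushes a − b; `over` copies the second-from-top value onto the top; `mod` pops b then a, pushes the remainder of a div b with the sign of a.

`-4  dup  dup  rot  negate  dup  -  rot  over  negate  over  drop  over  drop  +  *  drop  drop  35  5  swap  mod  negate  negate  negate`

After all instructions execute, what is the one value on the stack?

-4     : [-4]
dup    : [-4, -4]
dup    : [-4, -4, -4]
rot    : [-4, -4, -4]
negate : [-4, -4, 4]
dup    : [-4, -4, 4, 4]
-      : [-4, -4, 0]
rot    : [-4, 0, -4]
over   : [-4, 0, -4, 0]
negate : [-4, 0, -4, 0]
over   : [-4, 0, -4, 0, -4]
drop   : [-4, 0, -4, 0]
over   : [-4, 0, -4, 0, -4]
drop   : [-4, 0, -4, 0]
+      : [-4, 0, -4]
*      : [-4, 0]
drop   : [-4]
drop   : []
35     : [35]
5      : [35, 5]
swap   : [5, 35]
mod    : [5]
negate : [-5]
negate : [5]
negate : [-5]

-5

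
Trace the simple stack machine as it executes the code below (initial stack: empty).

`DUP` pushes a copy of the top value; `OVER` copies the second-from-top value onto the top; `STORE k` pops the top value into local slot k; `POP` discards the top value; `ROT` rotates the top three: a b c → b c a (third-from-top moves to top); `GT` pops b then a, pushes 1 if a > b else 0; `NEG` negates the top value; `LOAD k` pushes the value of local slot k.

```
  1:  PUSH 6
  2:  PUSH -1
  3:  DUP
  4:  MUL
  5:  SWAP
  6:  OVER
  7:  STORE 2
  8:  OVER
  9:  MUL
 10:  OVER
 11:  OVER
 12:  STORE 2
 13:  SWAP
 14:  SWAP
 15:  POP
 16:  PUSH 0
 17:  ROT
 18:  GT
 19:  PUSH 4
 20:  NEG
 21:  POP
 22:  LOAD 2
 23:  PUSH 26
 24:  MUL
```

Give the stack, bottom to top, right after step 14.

PUSH 6   6
PUSH -1  6 -1
DUP      6 -1 -1
MUL      6 1
SWAP     1 6
OVER     1 6 1
STORE 2  1 6
OVER     1 6 1
MUL      1 6
OVER     1 6 1
OVER     1 6 1 6
STORE 2  1 6 1
SWAP     1 1 6
SWAP     1 6 1

[1, 6, 1]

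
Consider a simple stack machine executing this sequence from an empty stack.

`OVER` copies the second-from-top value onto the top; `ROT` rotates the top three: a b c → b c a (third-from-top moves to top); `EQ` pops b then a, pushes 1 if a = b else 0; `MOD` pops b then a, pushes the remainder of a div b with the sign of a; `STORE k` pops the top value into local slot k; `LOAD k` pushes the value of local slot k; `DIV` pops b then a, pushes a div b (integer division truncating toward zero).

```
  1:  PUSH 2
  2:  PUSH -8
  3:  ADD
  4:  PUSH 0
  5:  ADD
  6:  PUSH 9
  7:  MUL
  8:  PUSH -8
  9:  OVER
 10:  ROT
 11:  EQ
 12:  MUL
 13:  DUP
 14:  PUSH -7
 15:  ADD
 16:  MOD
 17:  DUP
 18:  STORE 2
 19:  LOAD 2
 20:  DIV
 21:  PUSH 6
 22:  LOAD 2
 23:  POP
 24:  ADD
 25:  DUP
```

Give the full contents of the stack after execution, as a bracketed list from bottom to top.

PUSH 2   2
PUSH -8  2 -8
ADD      -6
PUSH 0   -6 0
ADD      -6
PUSH 9   -6 9
MUL      -54
PUSH -8  -54 -8
OVER     -54 -8 -54
ROT      -8 -54 -54
EQ       -8 1
MUL      -8
DUP      -8 -8
PUSH -7  -8 -8 -7
ADD      -8 -15
MOD      -8
DUP      -8 -8
STORE 2  -8
LOAD 2   -8 -8
DIV      1
PUSH 6   1 6
LOAD 2   1 6 -8
POP      1 6
ADD      7
DUP      7 7

[7, 7]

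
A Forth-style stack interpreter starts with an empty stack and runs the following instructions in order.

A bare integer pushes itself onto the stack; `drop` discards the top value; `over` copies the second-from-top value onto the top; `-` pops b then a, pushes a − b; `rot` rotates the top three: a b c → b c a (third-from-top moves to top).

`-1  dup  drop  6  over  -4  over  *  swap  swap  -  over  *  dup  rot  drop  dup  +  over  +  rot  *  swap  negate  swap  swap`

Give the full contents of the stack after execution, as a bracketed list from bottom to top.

-1      -1
dup     -1 -1
drop    -1
6       -1 6
over    -1 6 -1
-4      -1 6 -1 -4
over    -1 6 -1 -4 -1
*       -1 6 -1 4
swap    -1 6 4 -1
swap    -1 6 -1 4
-       -1 6 -5
over    -1 6 -5 6
*       -1 6 -30
dup     -1 6 -30 -30
rot     -1 -30 -30 6
drop    -1 -30 -30
dup     -1 -30 -30 -30
+       -1 -30 -60
over    -1 -30 -60 -30
+       -1 -30 -90
rot     -30 -90 -1
*       -30 90
swap    90 -30
negate  90 30
swap    30 90
swap    90 30

[90, 30]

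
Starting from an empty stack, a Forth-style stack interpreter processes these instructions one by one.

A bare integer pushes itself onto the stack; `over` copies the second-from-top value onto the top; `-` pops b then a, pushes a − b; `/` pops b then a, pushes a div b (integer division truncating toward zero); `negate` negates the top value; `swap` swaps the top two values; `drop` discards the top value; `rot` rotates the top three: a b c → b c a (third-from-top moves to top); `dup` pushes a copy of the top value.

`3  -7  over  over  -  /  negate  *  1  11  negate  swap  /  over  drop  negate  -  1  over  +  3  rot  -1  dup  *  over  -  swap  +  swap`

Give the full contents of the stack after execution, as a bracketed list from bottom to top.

3      → [3]
-7     → [3, -7]
over   → [3, -7, 3]
over   → [3, -7, 3, -7]
-      → [3, -7, 10]
/      → [3, 0]
negate → [3, 0]
*      → [0]
1      → [0, 1]
11     → [0, 1, 11]
negate → [0, 1, -11]
swap   → [0, -11, 1]
/      → [0, -11]
over   → [0, -11, 0]
drop   → [0, -11]
negate → [0, 11]
-      → [-11]
1      → [-11, 1]
over   → [-11, 1, -11]
+      → [-11, -10]
3      → [-11, -10, 3]
rot    → [-10, 3, -11]
-1     → [-10, 3, -11, -1]
dup    → [-10, 3, -11, -1, -1]
*      → [-10, 3, -11, 1]
over   → [-10, 3, -11, 1, -11]
-      → [-10, 3, -11, 12]
swap   → [-10, 3, 12, -11]
+      → [-10, 3, 1]
swap   → [-10, 1, 3]

[-10, 1, 3]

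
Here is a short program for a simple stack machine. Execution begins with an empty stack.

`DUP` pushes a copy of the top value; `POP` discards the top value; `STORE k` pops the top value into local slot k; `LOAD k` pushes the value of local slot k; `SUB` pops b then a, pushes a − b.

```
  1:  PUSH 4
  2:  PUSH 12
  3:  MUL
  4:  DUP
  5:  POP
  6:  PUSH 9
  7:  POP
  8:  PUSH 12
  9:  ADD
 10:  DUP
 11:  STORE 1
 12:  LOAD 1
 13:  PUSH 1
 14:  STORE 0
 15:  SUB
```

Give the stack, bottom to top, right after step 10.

PUSH 4  : 4
PUSH 12 : 4 12
MUL     : 48
DUP     : 48 48
POP     : 48
PUSH 9  : 48 9
POP     : 48
PUSH 12 : 48 12
ADD     : 60
DUP     : 60 60

[60, 60]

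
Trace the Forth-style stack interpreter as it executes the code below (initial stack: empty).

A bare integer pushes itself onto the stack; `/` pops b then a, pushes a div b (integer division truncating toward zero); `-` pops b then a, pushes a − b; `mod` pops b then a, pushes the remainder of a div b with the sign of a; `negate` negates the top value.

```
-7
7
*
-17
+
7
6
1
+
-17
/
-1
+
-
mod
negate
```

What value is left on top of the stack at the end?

-7     → -7
7      → -7 7
*      → -49
-17    → -49 -17
+      → -66
7      → -66 7
6      → -66 7 6
1      → -66 7 6 1
+      → -66 7 7
-17    → -66 7 7 -17
/      → -66 7 0
-1     → -66 7 0 -1
+      → -66 7 -1
-      → -66 8
mod    → -2
negate → 2

2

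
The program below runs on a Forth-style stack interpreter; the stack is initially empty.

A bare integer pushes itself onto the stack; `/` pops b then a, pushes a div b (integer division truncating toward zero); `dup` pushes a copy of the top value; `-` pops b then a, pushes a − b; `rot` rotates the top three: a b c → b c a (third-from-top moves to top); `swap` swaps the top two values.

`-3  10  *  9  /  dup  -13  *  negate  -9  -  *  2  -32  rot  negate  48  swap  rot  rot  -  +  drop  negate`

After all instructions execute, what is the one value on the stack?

-2

-3     → [-3]
10     → [-3, 10]
*      → [-30]
9      → [-30, 9]
/      → [-3]
dup    → [-3, -3]
-13    → [-3, -3, -13]
*      → [-3, 39]
negate → [-3, -39]
-9     → [-3, -39, -9]
-      → [-3, -30]
*      → [90]
2      → [90, 2]
-32    → [90, 2, -32]
rot    → [2, -32, 90]
negate → [2, -32, -90]
48     → [2, -32, -90, 48]
swap   → [2, -32, 48, -90]
rot    → [2, 48, -90, -32]
rot    → [2, -90, -32, 48]
-      → [2, -90, -80]
+      → [2, -170]
drop   → [2]
negate → [-2]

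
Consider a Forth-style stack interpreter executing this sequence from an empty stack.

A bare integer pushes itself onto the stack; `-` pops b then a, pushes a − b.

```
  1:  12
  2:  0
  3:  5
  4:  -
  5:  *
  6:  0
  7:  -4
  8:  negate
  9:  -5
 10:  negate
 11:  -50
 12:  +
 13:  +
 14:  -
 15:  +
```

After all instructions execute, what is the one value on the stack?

12     -> [12]
0      -> [12, 0]
5      -> [12, 0, 5]
-      -> [12, -5]
*      -> [-60]
0      -> [-60, 0]
-4     -> [-60, 0, -4]
negate -> [-60, 0, 4]
-5     -> [-60, 0, 4, -5]
negate -> [-60, 0, 4, 5]
-50    -> [-60, 0, 4, 5, -50]
+      -> [-60, 0, 4, -45]
+      -> [-60, 0, -41]
-      -> [-60, 41]
+      -> [-19]

-19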